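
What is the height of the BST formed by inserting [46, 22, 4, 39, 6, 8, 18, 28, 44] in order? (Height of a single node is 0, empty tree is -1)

Insertion order: [46, 22, 4, 39, 6, 8, 18, 28, 44]
Tree (level-order array): [46, 22, None, 4, 39, None, 6, 28, 44, None, 8, None, None, None, None, None, 18]
Compute height bottom-up (empty subtree = -1):
  height(18) = 1 + max(-1, -1) = 0
  height(8) = 1 + max(-1, 0) = 1
  height(6) = 1 + max(-1, 1) = 2
  height(4) = 1 + max(-1, 2) = 3
  height(28) = 1 + max(-1, -1) = 0
  height(44) = 1 + max(-1, -1) = 0
  height(39) = 1 + max(0, 0) = 1
  height(22) = 1 + max(3, 1) = 4
  height(46) = 1 + max(4, -1) = 5
Height = 5


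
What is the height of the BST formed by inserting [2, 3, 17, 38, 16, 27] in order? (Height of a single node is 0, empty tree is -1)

Insertion order: [2, 3, 17, 38, 16, 27]
Tree (level-order array): [2, None, 3, None, 17, 16, 38, None, None, 27]
Compute height bottom-up (empty subtree = -1):
  height(16) = 1 + max(-1, -1) = 0
  height(27) = 1 + max(-1, -1) = 0
  height(38) = 1 + max(0, -1) = 1
  height(17) = 1 + max(0, 1) = 2
  height(3) = 1 + max(-1, 2) = 3
  height(2) = 1 + max(-1, 3) = 4
Height = 4


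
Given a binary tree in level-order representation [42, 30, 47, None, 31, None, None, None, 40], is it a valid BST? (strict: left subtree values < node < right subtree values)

Level-order array: [42, 30, 47, None, 31, None, None, None, 40]
Validate using subtree bounds (lo, hi): at each node, require lo < value < hi,
then recurse left with hi=value and right with lo=value.
Preorder trace (stopping at first violation):
  at node 42 with bounds (-inf, +inf): OK
  at node 30 with bounds (-inf, 42): OK
  at node 31 with bounds (30, 42): OK
  at node 40 with bounds (31, 42): OK
  at node 47 with bounds (42, +inf): OK
No violation found at any node.
Result: Valid BST


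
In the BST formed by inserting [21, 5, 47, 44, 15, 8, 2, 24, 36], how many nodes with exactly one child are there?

Tree built from: [21, 5, 47, 44, 15, 8, 2, 24, 36]
Tree (level-order array): [21, 5, 47, 2, 15, 44, None, None, None, 8, None, 24, None, None, None, None, 36]
Rule: These are nodes with exactly 1 non-null child.
Per-node child counts:
  node 21: 2 child(ren)
  node 5: 2 child(ren)
  node 2: 0 child(ren)
  node 15: 1 child(ren)
  node 8: 0 child(ren)
  node 47: 1 child(ren)
  node 44: 1 child(ren)
  node 24: 1 child(ren)
  node 36: 0 child(ren)
Matching nodes: [15, 47, 44, 24]
Count of nodes with exactly one child: 4


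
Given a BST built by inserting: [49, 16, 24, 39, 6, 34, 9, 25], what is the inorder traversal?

Tree insertion order: [49, 16, 24, 39, 6, 34, 9, 25]
Tree (level-order array): [49, 16, None, 6, 24, None, 9, None, 39, None, None, 34, None, 25]
Inorder traversal: [6, 9, 16, 24, 25, 34, 39, 49]


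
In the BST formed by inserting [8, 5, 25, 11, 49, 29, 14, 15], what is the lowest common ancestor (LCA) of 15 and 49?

Tree insertion order: [8, 5, 25, 11, 49, 29, 14, 15]
Tree (level-order array): [8, 5, 25, None, None, 11, 49, None, 14, 29, None, None, 15]
In a BST, the LCA of p=15, q=49 is the first node v on the
root-to-leaf path with p <= v <= q (go left if both < v, right if both > v).
Walk from root:
  at 8: both 15 and 49 > 8, go right
  at 25: 15 <= 25 <= 49, this is the LCA
LCA = 25


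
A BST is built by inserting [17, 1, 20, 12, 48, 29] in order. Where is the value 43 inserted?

Starting tree (level order): [17, 1, 20, None, 12, None, 48, None, None, 29]
Insertion path: 17 -> 20 -> 48 -> 29
Result: insert 43 as right child of 29
Final tree (level order): [17, 1, 20, None, 12, None, 48, None, None, 29, None, None, 43]


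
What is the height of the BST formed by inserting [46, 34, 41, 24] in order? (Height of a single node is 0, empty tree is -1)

Insertion order: [46, 34, 41, 24]
Tree (level-order array): [46, 34, None, 24, 41]
Compute height bottom-up (empty subtree = -1):
  height(24) = 1 + max(-1, -1) = 0
  height(41) = 1 + max(-1, -1) = 0
  height(34) = 1 + max(0, 0) = 1
  height(46) = 1 + max(1, -1) = 2
Height = 2


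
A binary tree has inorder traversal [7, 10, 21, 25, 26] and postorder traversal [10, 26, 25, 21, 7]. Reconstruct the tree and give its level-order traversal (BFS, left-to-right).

Inorder:   [7, 10, 21, 25, 26]
Postorder: [10, 26, 25, 21, 7]
Algorithm: postorder visits root last, so walk postorder right-to-left;
each value is the root of the current inorder slice — split it at that
value, recurse on the right subtree first, then the left.
Recursive splits:
  root=7; inorder splits into left=[], right=[10, 21, 25, 26]
  root=21; inorder splits into left=[10], right=[25, 26]
  root=25; inorder splits into left=[], right=[26]
  root=26; inorder splits into left=[], right=[]
  root=10; inorder splits into left=[], right=[]
Reconstructed level-order: [7, 21, 10, 25, 26]


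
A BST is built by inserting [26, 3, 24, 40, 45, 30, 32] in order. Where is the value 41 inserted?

Starting tree (level order): [26, 3, 40, None, 24, 30, 45, None, None, None, 32]
Insertion path: 26 -> 40 -> 45
Result: insert 41 as left child of 45
Final tree (level order): [26, 3, 40, None, 24, 30, 45, None, None, None, 32, 41]


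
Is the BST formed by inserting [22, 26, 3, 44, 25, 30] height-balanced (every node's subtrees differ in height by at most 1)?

Tree (level-order array): [22, 3, 26, None, None, 25, 44, None, None, 30]
Definition: a tree is height-balanced if, at every node, |h(left) - h(right)| <= 1 (empty subtree has height -1).
Bottom-up per-node check:
  node 3: h_left=-1, h_right=-1, diff=0 [OK], height=0
  node 25: h_left=-1, h_right=-1, diff=0 [OK], height=0
  node 30: h_left=-1, h_right=-1, diff=0 [OK], height=0
  node 44: h_left=0, h_right=-1, diff=1 [OK], height=1
  node 26: h_left=0, h_right=1, diff=1 [OK], height=2
  node 22: h_left=0, h_right=2, diff=2 [FAIL (|0-2|=2 > 1)], height=3
Node 22 violates the condition: |0 - 2| = 2 > 1.
Result: Not balanced


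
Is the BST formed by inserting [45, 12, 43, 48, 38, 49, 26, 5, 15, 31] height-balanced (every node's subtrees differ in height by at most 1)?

Tree (level-order array): [45, 12, 48, 5, 43, None, 49, None, None, 38, None, None, None, 26, None, 15, 31]
Definition: a tree is height-balanced if, at every node, |h(left) - h(right)| <= 1 (empty subtree has height -1).
Bottom-up per-node check:
  node 5: h_left=-1, h_right=-1, diff=0 [OK], height=0
  node 15: h_left=-1, h_right=-1, diff=0 [OK], height=0
  node 31: h_left=-1, h_right=-1, diff=0 [OK], height=0
  node 26: h_left=0, h_right=0, diff=0 [OK], height=1
  node 38: h_left=1, h_right=-1, diff=2 [FAIL (|1--1|=2 > 1)], height=2
  node 43: h_left=2, h_right=-1, diff=3 [FAIL (|2--1|=3 > 1)], height=3
  node 12: h_left=0, h_right=3, diff=3 [FAIL (|0-3|=3 > 1)], height=4
  node 49: h_left=-1, h_right=-1, diff=0 [OK], height=0
  node 48: h_left=-1, h_right=0, diff=1 [OK], height=1
  node 45: h_left=4, h_right=1, diff=3 [FAIL (|4-1|=3 > 1)], height=5
Node 38 violates the condition: |1 - -1| = 2 > 1.
Result: Not balanced


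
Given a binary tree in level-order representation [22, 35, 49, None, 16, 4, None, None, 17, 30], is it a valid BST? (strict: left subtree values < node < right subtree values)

Level-order array: [22, 35, 49, None, 16, 4, None, None, 17, 30]
Validate using subtree bounds (lo, hi): at each node, require lo < value < hi,
then recurse left with hi=value and right with lo=value.
Preorder trace (stopping at first violation):
  at node 22 with bounds (-inf, +inf): OK
  at node 35 with bounds (-inf, 22): VIOLATION
Node 35 violates its bound: not (-inf < 35 < 22).
Result: Not a valid BST


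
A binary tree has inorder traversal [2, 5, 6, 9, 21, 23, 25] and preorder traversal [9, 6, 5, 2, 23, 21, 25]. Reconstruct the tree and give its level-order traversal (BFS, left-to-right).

Inorder:  [2, 5, 6, 9, 21, 23, 25]
Preorder: [9, 6, 5, 2, 23, 21, 25]
Algorithm: preorder visits root first, so consume preorder in order;
for each root, split the current inorder slice at that value into
left-subtree inorder and right-subtree inorder, then recurse.
Recursive splits:
  root=9; inorder splits into left=[2, 5, 6], right=[21, 23, 25]
  root=6; inorder splits into left=[2, 5], right=[]
  root=5; inorder splits into left=[2], right=[]
  root=2; inorder splits into left=[], right=[]
  root=23; inorder splits into left=[21], right=[25]
  root=21; inorder splits into left=[], right=[]
  root=25; inorder splits into left=[], right=[]
Reconstructed level-order: [9, 6, 23, 5, 21, 25, 2]


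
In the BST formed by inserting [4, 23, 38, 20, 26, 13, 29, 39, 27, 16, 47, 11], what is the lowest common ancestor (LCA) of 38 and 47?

Tree insertion order: [4, 23, 38, 20, 26, 13, 29, 39, 27, 16, 47, 11]
Tree (level-order array): [4, None, 23, 20, 38, 13, None, 26, 39, 11, 16, None, 29, None, 47, None, None, None, None, 27]
In a BST, the LCA of p=38, q=47 is the first node v on the
root-to-leaf path with p <= v <= q (go left if both < v, right if both > v).
Walk from root:
  at 4: both 38 and 47 > 4, go right
  at 23: both 38 and 47 > 23, go right
  at 38: 38 <= 38 <= 47, this is the LCA
LCA = 38


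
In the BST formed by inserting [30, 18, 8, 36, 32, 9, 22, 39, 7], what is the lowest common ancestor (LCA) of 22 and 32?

Tree insertion order: [30, 18, 8, 36, 32, 9, 22, 39, 7]
Tree (level-order array): [30, 18, 36, 8, 22, 32, 39, 7, 9]
In a BST, the LCA of p=22, q=32 is the first node v on the
root-to-leaf path with p <= v <= q (go left if both < v, right if both > v).
Walk from root:
  at 30: 22 <= 30 <= 32, this is the LCA
LCA = 30


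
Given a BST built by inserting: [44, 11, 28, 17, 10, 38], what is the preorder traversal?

Tree insertion order: [44, 11, 28, 17, 10, 38]
Tree (level-order array): [44, 11, None, 10, 28, None, None, 17, 38]
Preorder traversal: [44, 11, 10, 28, 17, 38]


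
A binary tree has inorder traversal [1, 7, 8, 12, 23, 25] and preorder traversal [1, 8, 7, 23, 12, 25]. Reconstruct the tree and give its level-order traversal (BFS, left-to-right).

Inorder:  [1, 7, 8, 12, 23, 25]
Preorder: [1, 8, 7, 23, 12, 25]
Algorithm: preorder visits root first, so consume preorder in order;
for each root, split the current inorder slice at that value into
left-subtree inorder and right-subtree inorder, then recurse.
Recursive splits:
  root=1; inorder splits into left=[], right=[7, 8, 12, 23, 25]
  root=8; inorder splits into left=[7], right=[12, 23, 25]
  root=7; inorder splits into left=[], right=[]
  root=23; inorder splits into left=[12], right=[25]
  root=12; inorder splits into left=[], right=[]
  root=25; inorder splits into left=[], right=[]
Reconstructed level-order: [1, 8, 7, 23, 12, 25]


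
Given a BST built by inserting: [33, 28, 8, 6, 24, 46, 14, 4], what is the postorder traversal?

Tree insertion order: [33, 28, 8, 6, 24, 46, 14, 4]
Tree (level-order array): [33, 28, 46, 8, None, None, None, 6, 24, 4, None, 14]
Postorder traversal: [4, 6, 14, 24, 8, 28, 46, 33]


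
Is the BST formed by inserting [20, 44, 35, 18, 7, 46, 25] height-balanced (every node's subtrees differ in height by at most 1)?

Tree (level-order array): [20, 18, 44, 7, None, 35, 46, None, None, 25]
Definition: a tree is height-balanced if, at every node, |h(left) - h(right)| <= 1 (empty subtree has height -1).
Bottom-up per-node check:
  node 7: h_left=-1, h_right=-1, diff=0 [OK], height=0
  node 18: h_left=0, h_right=-1, diff=1 [OK], height=1
  node 25: h_left=-1, h_right=-1, diff=0 [OK], height=0
  node 35: h_left=0, h_right=-1, diff=1 [OK], height=1
  node 46: h_left=-1, h_right=-1, diff=0 [OK], height=0
  node 44: h_left=1, h_right=0, diff=1 [OK], height=2
  node 20: h_left=1, h_right=2, diff=1 [OK], height=3
All nodes satisfy the balance condition.
Result: Balanced


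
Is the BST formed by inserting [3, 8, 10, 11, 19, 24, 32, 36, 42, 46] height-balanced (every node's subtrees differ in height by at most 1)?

Tree (level-order array): [3, None, 8, None, 10, None, 11, None, 19, None, 24, None, 32, None, 36, None, 42, None, 46]
Definition: a tree is height-balanced if, at every node, |h(left) - h(right)| <= 1 (empty subtree has height -1).
Bottom-up per-node check:
  node 46: h_left=-1, h_right=-1, diff=0 [OK], height=0
  node 42: h_left=-1, h_right=0, diff=1 [OK], height=1
  node 36: h_left=-1, h_right=1, diff=2 [FAIL (|-1-1|=2 > 1)], height=2
  node 32: h_left=-1, h_right=2, diff=3 [FAIL (|-1-2|=3 > 1)], height=3
  node 24: h_left=-1, h_right=3, diff=4 [FAIL (|-1-3|=4 > 1)], height=4
  node 19: h_left=-1, h_right=4, diff=5 [FAIL (|-1-4|=5 > 1)], height=5
  node 11: h_left=-1, h_right=5, diff=6 [FAIL (|-1-5|=6 > 1)], height=6
  node 10: h_left=-1, h_right=6, diff=7 [FAIL (|-1-6|=7 > 1)], height=7
  node 8: h_left=-1, h_right=7, diff=8 [FAIL (|-1-7|=8 > 1)], height=8
  node 3: h_left=-1, h_right=8, diff=9 [FAIL (|-1-8|=9 > 1)], height=9
Node 36 violates the condition: |-1 - 1| = 2 > 1.
Result: Not balanced


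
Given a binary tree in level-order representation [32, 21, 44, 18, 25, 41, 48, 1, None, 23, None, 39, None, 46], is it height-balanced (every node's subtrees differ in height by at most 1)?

Tree (level-order array): [32, 21, 44, 18, 25, 41, 48, 1, None, 23, None, 39, None, 46]
Definition: a tree is height-balanced if, at every node, |h(left) - h(right)| <= 1 (empty subtree has height -1).
Bottom-up per-node check:
  node 1: h_left=-1, h_right=-1, diff=0 [OK], height=0
  node 18: h_left=0, h_right=-1, diff=1 [OK], height=1
  node 23: h_left=-1, h_right=-1, diff=0 [OK], height=0
  node 25: h_left=0, h_right=-1, diff=1 [OK], height=1
  node 21: h_left=1, h_right=1, diff=0 [OK], height=2
  node 39: h_left=-1, h_right=-1, diff=0 [OK], height=0
  node 41: h_left=0, h_right=-1, diff=1 [OK], height=1
  node 46: h_left=-1, h_right=-1, diff=0 [OK], height=0
  node 48: h_left=0, h_right=-1, diff=1 [OK], height=1
  node 44: h_left=1, h_right=1, diff=0 [OK], height=2
  node 32: h_left=2, h_right=2, diff=0 [OK], height=3
All nodes satisfy the balance condition.
Result: Balanced


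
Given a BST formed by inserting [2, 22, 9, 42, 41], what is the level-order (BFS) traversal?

Tree insertion order: [2, 22, 9, 42, 41]
Tree (level-order array): [2, None, 22, 9, 42, None, None, 41]
BFS from the root, enqueuing left then right child of each popped node:
  queue [2] -> pop 2, enqueue [22], visited so far: [2]
  queue [22] -> pop 22, enqueue [9, 42], visited so far: [2, 22]
  queue [9, 42] -> pop 9, enqueue [none], visited so far: [2, 22, 9]
  queue [42] -> pop 42, enqueue [41], visited so far: [2, 22, 9, 42]
  queue [41] -> pop 41, enqueue [none], visited so far: [2, 22, 9, 42, 41]
Result: [2, 22, 9, 42, 41]


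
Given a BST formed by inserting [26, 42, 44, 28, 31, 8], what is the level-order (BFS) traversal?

Tree insertion order: [26, 42, 44, 28, 31, 8]
Tree (level-order array): [26, 8, 42, None, None, 28, 44, None, 31]
BFS from the root, enqueuing left then right child of each popped node:
  queue [26] -> pop 26, enqueue [8, 42], visited so far: [26]
  queue [8, 42] -> pop 8, enqueue [none], visited so far: [26, 8]
  queue [42] -> pop 42, enqueue [28, 44], visited so far: [26, 8, 42]
  queue [28, 44] -> pop 28, enqueue [31], visited so far: [26, 8, 42, 28]
  queue [44, 31] -> pop 44, enqueue [none], visited so far: [26, 8, 42, 28, 44]
  queue [31] -> pop 31, enqueue [none], visited so far: [26, 8, 42, 28, 44, 31]
Result: [26, 8, 42, 28, 44, 31]


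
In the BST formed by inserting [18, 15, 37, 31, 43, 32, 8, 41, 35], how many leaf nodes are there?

Tree built from: [18, 15, 37, 31, 43, 32, 8, 41, 35]
Tree (level-order array): [18, 15, 37, 8, None, 31, 43, None, None, None, 32, 41, None, None, 35]
Rule: A leaf has 0 children.
Per-node child counts:
  node 18: 2 child(ren)
  node 15: 1 child(ren)
  node 8: 0 child(ren)
  node 37: 2 child(ren)
  node 31: 1 child(ren)
  node 32: 1 child(ren)
  node 35: 0 child(ren)
  node 43: 1 child(ren)
  node 41: 0 child(ren)
Matching nodes: [8, 35, 41]
Count of leaf nodes: 3


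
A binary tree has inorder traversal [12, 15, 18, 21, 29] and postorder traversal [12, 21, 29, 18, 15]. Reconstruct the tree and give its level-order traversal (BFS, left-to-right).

Inorder:   [12, 15, 18, 21, 29]
Postorder: [12, 21, 29, 18, 15]
Algorithm: postorder visits root last, so walk postorder right-to-left;
each value is the root of the current inorder slice — split it at that
value, recurse on the right subtree first, then the left.
Recursive splits:
  root=15; inorder splits into left=[12], right=[18, 21, 29]
  root=18; inorder splits into left=[], right=[21, 29]
  root=29; inorder splits into left=[21], right=[]
  root=21; inorder splits into left=[], right=[]
  root=12; inorder splits into left=[], right=[]
Reconstructed level-order: [15, 12, 18, 29, 21]


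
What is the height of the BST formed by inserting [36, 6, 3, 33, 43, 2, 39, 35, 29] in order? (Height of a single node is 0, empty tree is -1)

Insertion order: [36, 6, 3, 33, 43, 2, 39, 35, 29]
Tree (level-order array): [36, 6, 43, 3, 33, 39, None, 2, None, 29, 35]
Compute height bottom-up (empty subtree = -1):
  height(2) = 1 + max(-1, -1) = 0
  height(3) = 1 + max(0, -1) = 1
  height(29) = 1 + max(-1, -1) = 0
  height(35) = 1 + max(-1, -1) = 0
  height(33) = 1 + max(0, 0) = 1
  height(6) = 1 + max(1, 1) = 2
  height(39) = 1 + max(-1, -1) = 0
  height(43) = 1 + max(0, -1) = 1
  height(36) = 1 + max(2, 1) = 3
Height = 3


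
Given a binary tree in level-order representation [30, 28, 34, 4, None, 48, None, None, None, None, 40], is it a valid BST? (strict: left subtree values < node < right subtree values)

Level-order array: [30, 28, 34, 4, None, 48, None, None, None, None, 40]
Validate using subtree bounds (lo, hi): at each node, require lo < value < hi,
then recurse left with hi=value and right with lo=value.
Preorder trace (stopping at first violation):
  at node 30 with bounds (-inf, +inf): OK
  at node 28 with bounds (-inf, 30): OK
  at node 4 with bounds (-inf, 28): OK
  at node 34 with bounds (30, +inf): OK
  at node 48 with bounds (30, 34): VIOLATION
Node 48 violates its bound: not (30 < 48 < 34).
Result: Not a valid BST


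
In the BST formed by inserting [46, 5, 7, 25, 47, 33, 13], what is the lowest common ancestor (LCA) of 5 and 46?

Tree insertion order: [46, 5, 7, 25, 47, 33, 13]
Tree (level-order array): [46, 5, 47, None, 7, None, None, None, 25, 13, 33]
In a BST, the LCA of p=5, q=46 is the first node v on the
root-to-leaf path with p <= v <= q (go left if both < v, right if both > v).
Walk from root:
  at 46: 5 <= 46 <= 46, this is the LCA
LCA = 46


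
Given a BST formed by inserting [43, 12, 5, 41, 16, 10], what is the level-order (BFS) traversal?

Tree insertion order: [43, 12, 5, 41, 16, 10]
Tree (level-order array): [43, 12, None, 5, 41, None, 10, 16]
BFS from the root, enqueuing left then right child of each popped node:
  queue [43] -> pop 43, enqueue [12], visited so far: [43]
  queue [12] -> pop 12, enqueue [5, 41], visited so far: [43, 12]
  queue [5, 41] -> pop 5, enqueue [10], visited so far: [43, 12, 5]
  queue [41, 10] -> pop 41, enqueue [16], visited so far: [43, 12, 5, 41]
  queue [10, 16] -> pop 10, enqueue [none], visited so far: [43, 12, 5, 41, 10]
  queue [16] -> pop 16, enqueue [none], visited so far: [43, 12, 5, 41, 10, 16]
Result: [43, 12, 5, 41, 10, 16]


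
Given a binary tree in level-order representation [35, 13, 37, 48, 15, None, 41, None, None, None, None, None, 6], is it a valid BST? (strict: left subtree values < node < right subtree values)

Level-order array: [35, 13, 37, 48, 15, None, 41, None, None, None, None, None, 6]
Validate using subtree bounds (lo, hi): at each node, require lo < value < hi,
then recurse left with hi=value and right with lo=value.
Preorder trace (stopping at first violation):
  at node 35 with bounds (-inf, +inf): OK
  at node 13 with bounds (-inf, 35): OK
  at node 48 with bounds (-inf, 13): VIOLATION
Node 48 violates its bound: not (-inf < 48 < 13).
Result: Not a valid BST


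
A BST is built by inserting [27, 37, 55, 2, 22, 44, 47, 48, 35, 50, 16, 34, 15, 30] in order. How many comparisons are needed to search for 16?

Search path for 16: 27 -> 2 -> 22 -> 16
Found: True
Comparisons: 4


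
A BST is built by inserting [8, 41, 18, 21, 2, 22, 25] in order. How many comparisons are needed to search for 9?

Search path for 9: 8 -> 41 -> 18
Found: False
Comparisons: 3


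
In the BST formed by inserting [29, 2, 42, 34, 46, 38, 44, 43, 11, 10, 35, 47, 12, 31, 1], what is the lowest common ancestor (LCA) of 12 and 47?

Tree insertion order: [29, 2, 42, 34, 46, 38, 44, 43, 11, 10, 35, 47, 12, 31, 1]
Tree (level-order array): [29, 2, 42, 1, 11, 34, 46, None, None, 10, 12, 31, 38, 44, 47, None, None, None, None, None, None, 35, None, 43]
In a BST, the LCA of p=12, q=47 is the first node v on the
root-to-leaf path with p <= v <= q (go left if both < v, right if both > v).
Walk from root:
  at 29: 12 <= 29 <= 47, this is the LCA
LCA = 29


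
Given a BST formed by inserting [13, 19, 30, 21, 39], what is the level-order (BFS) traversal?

Tree insertion order: [13, 19, 30, 21, 39]
Tree (level-order array): [13, None, 19, None, 30, 21, 39]
BFS from the root, enqueuing left then right child of each popped node:
  queue [13] -> pop 13, enqueue [19], visited so far: [13]
  queue [19] -> pop 19, enqueue [30], visited so far: [13, 19]
  queue [30] -> pop 30, enqueue [21, 39], visited so far: [13, 19, 30]
  queue [21, 39] -> pop 21, enqueue [none], visited so far: [13, 19, 30, 21]
  queue [39] -> pop 39, enqueue [none], visited so far: [13, 19, 30, 21, 39]
Result: [13, 19, 30, 21, 39]


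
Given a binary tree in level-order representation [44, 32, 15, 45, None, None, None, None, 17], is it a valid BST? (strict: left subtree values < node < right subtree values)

Level-order array: [44, 32, 15, 45, None, None, None, None, 17]
Validate using subtree bounds (lo, hi): at each node, require lo < value < hi,
then recurse left with hi=value and right with lo=value.
Preorder trace (stopping at first violation):
  at node 44 with bounds (-inf, +inf): OK
  at node 32 with bounds (-inf, 44): OK
  at node 45 with bounds (-inf, 32): VIOLATION
Node 45 violates its bound: not (-inf < 45 < 32).
Result: Not a valid BST


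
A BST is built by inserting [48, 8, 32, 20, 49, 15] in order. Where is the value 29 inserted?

Starting tree (level order): [48, 8, 49, None, 32, None, None, 20, None, 15]
Insertion path: 48 -> 8 -> 32 -> 20
Result: insert 29 as right child of 20
Final tree (level order): [48, 8, 49, None, 32, None, None, 20, None, 15, 29]


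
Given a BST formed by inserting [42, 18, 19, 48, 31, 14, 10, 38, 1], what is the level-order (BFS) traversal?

Tree insertion order: [42, 18, 19, 48, 31, 14, 10, 38, 1]
Tree (level-order array): [42, 18, 48, 14, 19, None, None, 10, None, None, 31, 1, None, None, 38]
BFS from the root, enqueuing left then right child of each popped node:
  queue [42] -> pop 42, enqueue [18, 48], visited so far: [42]
  queue [18, 48] -> pop 18, enqueue [14, 19], visited so far: [42, 18]
  queue [48, 14, 19] -> pop 48, enqueue [none], visited so far: [42, 18, 48]
  queue [14, 19] -> pop 14, enqueue [10], visited so far: [42, 18, 48, 14]
  queue [19, 10] -> pop 19, enqueue [31], visited so far: [42, 18, 48, 14, 19]
  queue [10, 31] -> pop 10, enqueue [1], visited so far: [42, 18, 48, 14, 19, 10]
  queue [31, 1] -> pop 31, enqueue [38], visited so far: [42, 18, 48, 14, 19, 10, 31]
  queue [1, 38] -> pop 1, enqueue [none], visited so far: [42, 18, 48, 14, 19, 10, 31, 1]
  queue [38] -> pop 38, enqueue [none], visited so far: [42, 18, 48, 14, 19, 10, 31, 1, 38]
Result: [42, 18, 48, 14, 19, 10, 31, 1, 38]


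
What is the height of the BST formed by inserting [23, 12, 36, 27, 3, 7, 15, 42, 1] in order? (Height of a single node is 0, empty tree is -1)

Insertion order: [23, 12, 36, 27, 3, 7, 15, 42, 1]
Tree (level-order array): [23, 12, 36, 3, 15, 27, 42, 1, 7]
Compute height bottom-up (empty subtree = -1):
  height(1) = 1 + max(-1, -1) = 0
  height(7) = 1 + max(-1, -1) = 0
  height(3) = 1 + max(0, 0) = 1
  height(15) = 1 + max(-1, -1) = 0
  height(12) = 1 + max(1, 0) = 2
  height(27) = 1 + max(-1, -1) = 0
  height(42) = 1 + max(-1, -1) = 0
  height(36) = 1 + max(0, 0) = 1
  height(23) = 1 + max(2, 1) = 3
Height = 3


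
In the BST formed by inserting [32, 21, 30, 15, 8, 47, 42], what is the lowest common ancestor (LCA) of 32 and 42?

Tree insertion order: [32, 21, 30, 15, 8, 47, 42]
Tree (level-order array): [32, 21, 47, 15, 30, 42, None, 8]
In a BST, the LCA of p=32, q=42 is the first node v on the
root-to-leaf path with p <= v <= q (go left if both < v, right if both > v).
Walk from root:
  at 32: 32 <= 32 <= 42, this is the LCA
LCA = 32


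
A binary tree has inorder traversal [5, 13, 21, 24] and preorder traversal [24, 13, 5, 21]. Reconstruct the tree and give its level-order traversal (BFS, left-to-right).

Inorder:  [5, 13, 21, 24]
Preorder: [24, 13, 5, 21]
Algorithm: preorder visits root first, so consume preorder in order;
for each root, split the current inorder slice at that value into
left-subtree inorder and right-subtree inorder, then recurse.
Recursive splits:
  root=24; inorder splits into left=[5, 13, 21], right=[]
  root=13; inorder splits into left=[5], right=[21]
  root=5; inorder splits into left=[], right=[]
  root=21; inorder splits into left=[], right=[]
Reconstructed level-order: [24, 13, 5, 21]


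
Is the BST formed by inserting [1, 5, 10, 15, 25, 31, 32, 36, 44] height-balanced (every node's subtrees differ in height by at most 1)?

Tree (level-order array): [1, None, 5, None, 10, None, 15, None, 25, None, 31, None, 32, None, 36, None, 44]
Definition: a tree is height-balanced if, at every node, |h(left) - h(right)| <= 1 (empty subtree has height -1).
Bottom-up per-node check:
  node 44: h_left=-1, h_right=-1, diff=0 [OK], height=0
  node 36: h_left=-1, h_right=0, diff=1 [OK], height=1
  node 32: h_left=-1, h_right=1, diff=2 [FAIL (|-1-1|=2 > 1)], height=2
  node 31: h_left=-1, h_right=2, diff=3 [FAIL (|-1-2|=3 > 1)], height=3
  node 25: h_left=-1, h_right=3, diff=4 [FAIL (|-1-3|=4 > 1)], height=4
  node 15: h_left=-1, h_right=4, diff=5 [FAIL (|-1-4|=5 > 1)], height=5
  node 10: h_left=-1, h_right=5, diff=6 [FAIL (|-1-5|=6 > 1)], height=6
  node 5: h_left=-1, h_right=6, diff=7 [FAIL (|-1-6|=7 > 1)], height=7
  node 1: h_left=-1, h_right=7, diff=8 [FAIL (|-1-7|=8 > 1)], height=8
Node 32 violates the condition: |-1 - 1| = 2 > 1.
Result: Not balanced


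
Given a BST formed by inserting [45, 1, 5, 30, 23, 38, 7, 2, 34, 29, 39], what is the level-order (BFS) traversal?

Tree insertion order: [45, 1, 5, 30, 23, 38, 7, 2, 34, 29, 39]
Tree (level-order array): [45, 1, None, None, 5, 2, 30, None, None, 23, 38, 7, 29, 34, 39]
BFS from the root, enqueuing left then right child of each popped node:
  queue [45] -> pop 45, enqueue [1], visited so far: [45]
  queue [1] -> pop 1, enqueue [5], visited so far: [45, 1]
  queue [5] -> pop 5, enqueue [2, 30], visited so far: [45, 1, 5]
  queue [2, 30] -> pop 2, enqueue [none], visited so far: [45, 1, 5, 2]
  queue [30] -> pop 30, enqueue [23, 38], visited so far: [45, 1, 5, 2, 30]
  queue [23, 38] -> pop 23, enqueue [7, 29], visited so far: [45, 1, 5, 2, 30, 23]
  queue [38, 7, 29] -> pop 38, enqueue [34, 39], visited so far: [45, 1, 5, 2, 30, 23, 38]
  queue [7, 29, 34, 39] -> pop 7, enqueue [none], visited so far: [45, 1, 5, 2, 30, 23, 38, 7]
  queue [29, 34, 39] -> pop 29, enqueue [none], visited so far: [45, 1, 5, 2, 30, 23, 38, 7, 29]
  queue [34, 39] -> pop 34, enqueue [none], visited so far: [45, 1, 5, 2, 30, 23, 38, 7, 29, 34]
  queue [39] -> pop 39, enqueue [none], visited so far: [45, 1, 5, 2, 30, 23, 38, 7, 29, 34, 39]
Result: [45, 1, 5, 2, 30, 23, 38, 7, 29, 34, 39]


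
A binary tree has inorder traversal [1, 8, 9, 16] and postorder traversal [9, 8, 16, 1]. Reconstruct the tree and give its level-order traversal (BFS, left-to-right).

Inorder:   [1, 8, 9, 16]
Postorder: [9, 8, 16, 1]
Algorithm: postorder visits root last, so walk postorder right-to-left;
each value is the root of the current inorder slice — split it at that
value, recurse on the right subtree first, then the left.
Recursive splits:
  root=1; inorder splits into left=[], right=[8, 9, 16]
  root=16; inorder splits into left=[8, 9], right=[]
  root=8; inorder splits into left=[], right=[9]
  root=9; inorder splits into left=[], right=[]
Reconstructed level-order: [1, 16, 8, 9]


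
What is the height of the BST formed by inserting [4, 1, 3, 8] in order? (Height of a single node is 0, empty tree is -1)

Insertion order: [4, 1, 3, 8]
Tree (level-order array): [4, 1, 8, None, 3]
Compute height bottom-up (empty subtree = -1):
  height(3) = 1 + max(-1, -1) = 0
  height(1) = 1 + max(-1, 0) = 1
  height(8) = 1 + max(-1, -1) = 0
  height(4) = 1 + max(1, 0) = 2
Height = 2


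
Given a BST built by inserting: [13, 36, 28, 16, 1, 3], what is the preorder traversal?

Tree insertion order: [13, 36, 28, 16, 1, 3]
Tree (level-order array): [13, 1, 36, None, 3, 28, None, None, None, 16]
Preorder traversal: [13, 1, 3, 36, 28, 16]


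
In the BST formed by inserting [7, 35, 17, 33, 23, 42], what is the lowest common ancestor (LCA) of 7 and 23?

Tree insertion order: [7, 35, 17, 33, 23, 42]
Tree (level-order array): [7, None, 35, 17, 42, None, 33, None, None, 23]
In a BST, the LCA of p=7, q=23 is the first node v on the
root-to-leaf path with p <= v <= q (go left if both < v, right if both > v).
Walk from root:
  at 7: 7 <= 7 <= 23, this is the LCA
LCA = 7


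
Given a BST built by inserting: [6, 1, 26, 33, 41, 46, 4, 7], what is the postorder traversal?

Tree insertion order: [6, 1, 26, 33, 41, 46, 4, 7]
Tree (level-order array): [6, 1, 26, None, 4, 7, 33, None, None, None, None, None, 41, None, 46]
Postorder traversal: [4, 1, 7, 46, 41, 33, 26, 6]


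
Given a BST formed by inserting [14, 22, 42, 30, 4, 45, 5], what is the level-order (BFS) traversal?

Tree insertion order: [14, 22, 42, 30, 4, 45, 5]
Tree (level-order array): [14, 4, 22, None, 5, None, 42, None, None, 30, 45]
BFS from the root, enqueuing left then right child of each popped node:
  queue [14] -> pop 14, enqueue [4, 22], visited so far: [14]
  queue [4, 22] -> pop 4, enqueue [5], visited so far: [14, 4]
  queue [22, 5] -> pop 22, enqueue [42], visited so far: [14, 4, 22]
  queue [5, 42] -> pop 5, enqueue [none], visited so far: [14, 4, 22, 5]
  queue [42] -> pop 42, enqueue [30, 45], visited so far: [14, 4, 22, 5, 42]
  queue [30, 45] -> pop 30, enqueue [none], visited so far: [14, 4, 22, 5, 42, 30]
  queue [45] -> pop 45, enqueue [none], visited so far: [14, 4, 22, 5, 42, 30, 45]
Result: [14, 4, 22, 5, 42, 30, 45]


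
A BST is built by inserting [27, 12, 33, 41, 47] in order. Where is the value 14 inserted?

Starting tree (level order): [27, 12, 33, None, None, None, 41, None, 47]
Insertion path: 27 -> 12
Result: insert 14 as right child of 12
Final tree (level order): [27, 12, 33, None, 14, None, 41, None, None, None, 47]


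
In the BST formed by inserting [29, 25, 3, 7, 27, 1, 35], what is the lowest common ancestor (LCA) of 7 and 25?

Tree insertion order: [29, 25, 3, 7, 27, 1, 35]
Tree (level-order array): [29, 25, 35, 3, 27, None, None, 1, 7]
In a BST, the LCA of p=7, q=25 is the first node v on the
root-to-leaf path with p <= v <= q (go left if both < v, right if both > v).
Walk from root:
  at 29: both 7 and 25 < 29, go left
  at 25: 7 <= 25 <= 25, this is the LCA
LCA = 25


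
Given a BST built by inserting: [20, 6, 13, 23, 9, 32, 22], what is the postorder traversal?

Tree insertion order: [20, 6, 13, 23, 9, 32, 22]
Tree (level-order array): [20, 6, 23, None, 13, 22, 32, 9]
Postorder traversal: [9, 13, 6, 22, 32, 23, 20]


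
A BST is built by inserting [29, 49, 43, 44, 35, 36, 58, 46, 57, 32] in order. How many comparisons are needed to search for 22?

Search path for 22: 29
Found: False
Comparisons: 1


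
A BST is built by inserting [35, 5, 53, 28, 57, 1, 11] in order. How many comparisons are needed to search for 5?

Search path for 5: 35 -> 5
Found: True
Comparisons: 2


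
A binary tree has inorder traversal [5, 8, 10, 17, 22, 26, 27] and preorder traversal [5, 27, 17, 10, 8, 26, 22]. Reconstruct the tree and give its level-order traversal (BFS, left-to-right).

Inorder:  [5, 8, 10, 17, 22, 26, 27]
Preorder: [5, 27, 17, 10, 8, 26, 22]
Algorithm: preorder visits root first, so consume preorder in order;
for each root, split the current inorder slice at that value into
left-subtree inorder and right-subtree inorder, then recurse.
Recursive splits:
  root=5; inorder splits into left=[], right=[8, 10, 17, 22, 26, 27]
  root=27; inorder splits into left=[8, 10, 17, 22, 26], right=[]
  root=17; inorder splits into left=[8, 10], right=[22, 26]
  root=10; inorder splits into left=[8], right=[]
  root=8; inorder splits into left=[], right=[]
  root=26; inorder splits into left=[22], right=[]
  root=22; inorder splits into left=[], right=[]
Reconstructed level-order: [5, 27, 17, 10, 26, 8, 22]


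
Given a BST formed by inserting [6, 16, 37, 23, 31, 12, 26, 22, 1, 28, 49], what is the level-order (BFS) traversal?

Tree insertion order: [6, 16, 37, 23, 31, 12, 26, 22, 1, 28, 49]
Tree (level-order array): [6, 1, 16, None, None, 12, 37, None, None, 23, 49, 22, 31, None, None, None, None, 26, None, None, 28]
BFS from the root, enqueuing left then right child of each popped node:
  queue [6] -> pop 6, enqueue [1, 16], visited so far: [6]
  queue [1, 16] -> pop 1, enqueue [none], visited so far: [6, 1]
  queue [16] -> pop 16, enqueue [12, 37], visited so far: [6, 1, 16]
  queue [12, 37] -> pop 12, enqueue [none], visited so far: [6, 1, 16, 12]
  queue [37] -> pop 37, enqueue [23, 49], visited so far: [6, 1, 16, 12, 37]
  queue [23, 49] -> pop 23, enqueue [22, 31], visited so far: [6, 1, 16, 12, 37, 23]
  queue [49, 22, 31] -> pop 49, enqueue [none], visited so far: [6, 1, 16, 12, 37, 23, 49]
  queue [22, 31] -> pop 22, enqueue [none], visited so far: [6, 1, 16, 12, 37, 23, 49, 22]
  queue [31] -> pop 31, enqueue [26], visited so far: [6, 1, 16, 12, 37, 23, 49, 22, 31]
  queue [26] -> pop 26, enqueue [28], visited so far: [6, 1, 16, 12, 37, 23, 49, 22, 31, 26]
  queue [28] -> pop 28, enqueue [none], visited so far: [6, 1, 16, 12, 37, 23, 49, 22, 31, 26, 28]
Result: [6, 1, 16, 12, 37, 23, 49, 22, 31, 26, 28]


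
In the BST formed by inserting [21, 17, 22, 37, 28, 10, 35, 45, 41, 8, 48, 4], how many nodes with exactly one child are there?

Tree built from: [21, 17, 22, 37, 28, 10, 35, 45, 41, 8, 48, 4]
Tree (level-order array): [21, 17, 22, 10, None, None, 37, 8, None, 28, 45, 4, None, None, 35, 41, 48]
Rule: These are nodes with exactly 1 non-null child.
Per-node child counts:
  node 21: 2 child(ren)
  node 17: 1 child(ren)
  node 10: 1 child(ren)
  node 8: 1 child(ren)
  node 4: 0 child(ren)
  node 22: 1 child(ren)
  node 37: 2 child(ren)
  node 28: 1 child(ren)
  node 35: 0 child(ren)
  node 45: 2 child(ren)
  node 41: 0 child(ren)
  node 48: 0 child(ren)
Matching nodes: [17, 10, 8, 22, 28]
Count of nodes with exactly one child: 5


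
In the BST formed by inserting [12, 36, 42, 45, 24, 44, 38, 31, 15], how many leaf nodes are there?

Tree built from: [12, 36, 42, 45, 24, 44, 38, 31, 15]
Tree (level-order array): [12, None, 36, 24, 42, 15, 31, 38, 45, None, None, None, None, None, None, 44]
Rule: A leaf has 0 children.
Per-node child counts:
  node 12: 1 child(ren)
  node 36: 2 child(ren)
  node 24: 2 child(ren)
  node 15: 0 child(ren)
  node 31: 0 child(ren)
  node 42: 2 child(ren)
  node 38: 0 child(ren)
  node 45: 1 child(ren)
  node 44: 0 child(ren)
Matching nodes: [15, 31, 38, 44]
Count of leaf nodes: 4


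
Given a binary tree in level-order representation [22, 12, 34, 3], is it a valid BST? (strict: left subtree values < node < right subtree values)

Level-order array: [22, 12, 34, 3]
Validate using subtree bounds (lo, hi): at each node, require lo < value < hi,
then recurse left with hi=value and right with lo=value.
Preorder trace (stopping at first violation):
  at node 22 with bounds (-inf, +inf): OK
  at node 12 with bounds (-inf, 22): OK
  at node 3 with bounds (-inf, 12): OK
  at node 34 with bounds (22, +inf): OK
No violation found at any node.
Result: Valid BST


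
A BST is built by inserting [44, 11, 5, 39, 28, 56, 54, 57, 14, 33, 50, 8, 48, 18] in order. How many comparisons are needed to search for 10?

Search path for 10: 44 -> 11 -> 5 -> 8
Found: False
Comparisons: 4


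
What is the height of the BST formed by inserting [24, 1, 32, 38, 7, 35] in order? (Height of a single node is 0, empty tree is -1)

Insertion order: [24, 1, 32, 38, 7, 35]
Tree (level-order array): [24, 1, 32, None, 7, None, 38, None, None, 35]
Compute height bottom-up (empty subtree = -1):
  height(7) = 1 + max(-1, -1) = 0
  height(1) = 1 + max(-1, 0) = 1
  height(35) = 1 + max(-1, -1) = 0
  height(38) = 1 + max(0, -1) = 1
  height(32) = 1 + max(-1, 1) = 2
  height(24) = 1 + max(1, 2) = 3
Height = 3


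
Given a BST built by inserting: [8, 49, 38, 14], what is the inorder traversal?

Tree insertion order: [8, 49, 38, 14]
Tree (level-order array): [8, None, 49, 38, None, 14]
Inorder traversal: [8, 14, 38, 49]


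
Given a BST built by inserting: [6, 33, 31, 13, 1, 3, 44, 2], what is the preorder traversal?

Tree insertion order: [6, 33, 31, 13, 1, 3, 44, 2]
Tree (level-order array): [6, 1, 33, None, 3, 31, 44, 2, None, 13]
Preorder traversal: [6, 1, 3, 2, 33, 31, 13, 44]


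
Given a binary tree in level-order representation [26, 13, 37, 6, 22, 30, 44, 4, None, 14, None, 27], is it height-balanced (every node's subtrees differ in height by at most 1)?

Tree (level-order array): [26, 13, 37, 6, 22, 30, 44, 4, None, 14, None, 27]
Definition: a tree is height-balanced if, at every node, |h(left) - h(right)| <= 1 (empty subtree has height -1).
Bottom-up per-node check:
  node 4: h_left=-1, h_right=-1, diff=0 [OK], height=0
  node 6: h_left=0, h_right=-1, diff=1 [OK], height=1
  node 14: h_left=-1, h_right=-1, diff=0 [OK], height=0
  node 22: h_left=0, h_right=-1, diff=1 [OK], height=1
  node 13: h_left=1, h_right=1, diff=0 [OK], height=2
  node 27: h_left=-1, h_right=-1, diff=0 [OK], height=0
  node 30: h_left=0, h_right=-1, diff=1 [OK], height=1
  node 44: h_left=-1, h_right=-1, diff=0 [OK], height=0
  node 37: h_left=1, h_right=0, diff=1 [OK], height=2
  node 26: h_left=2, h_right=2, diff=0 [OK], height=3
All nodes satisfy the balance condition.
Result: Balanced


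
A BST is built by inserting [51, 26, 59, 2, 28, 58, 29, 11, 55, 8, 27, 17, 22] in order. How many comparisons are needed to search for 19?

Search path for 19: 51 -> 26 -> 2 -> 11 -> 17 -> 22
Found: False
Comparisons: 6


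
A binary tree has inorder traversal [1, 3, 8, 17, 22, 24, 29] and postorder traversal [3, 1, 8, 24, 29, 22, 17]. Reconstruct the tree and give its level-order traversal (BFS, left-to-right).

Inorder:   [1, 3, 8, 17, 22, 24, 29]
Postorder: [3, 1, 8, 24, 29, 22, 17]
Algorithm: postorder visits root last, so walk postorder right-to-left;
each value is the root of the current inorder slice — split it at that
value, recurse on the right subtree first, then the left.
Recursive splits:
  root=17; inorder splits into left=[1, 3, 8], right=[22, 24, 29]
  root=22; inorder splits into left=[], right=[24, 29]
  root=29; inorder splits into left=[24], right=[]
  root=24; inorder splits into left=[], right=[]
  root=8; inorder splits into left=[1, 3], right=[]
  root=1; inorder splits into left=[], right=[3]
  root=3; inorder splits into left=[], right=[]
Reconstructed level-order: [17, 8, 22, 1, 29, 3, 24]


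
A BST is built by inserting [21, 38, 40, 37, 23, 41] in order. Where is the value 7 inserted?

Starting tree (level order): [21, None, 38, 37, 40, 23, None, None, 41]
Insertion path: 21
Result: insert 7 as left child of 21
Final tree (level order): [21, 7, 38, None, None, 37, 40, 23, None, None, 41]


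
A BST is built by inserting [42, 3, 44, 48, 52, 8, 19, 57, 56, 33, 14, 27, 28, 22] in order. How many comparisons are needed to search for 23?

Search path for 23: 42 -> 3 -> 8 -> 19 -> 33 -> 27 -> 22
Found: False
Comparisons: 7
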